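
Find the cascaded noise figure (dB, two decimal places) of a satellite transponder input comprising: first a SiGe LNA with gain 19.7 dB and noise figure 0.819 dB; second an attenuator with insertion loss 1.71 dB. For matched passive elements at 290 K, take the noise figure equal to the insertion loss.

0.84 dB

Convert to linear (a loss of L dB is a gain of −L dB): F_i = 10^(NF_i/10), G_i = 10^(G_i,dB/10)
  Stage 1: F_1 = 10^(0.819/10) = 1.208, G_1 = 10^(19.7/10) = 93.33
  Stage 2: F_2 = 10^(1.71/10) = 1.483, G_2 = 10^(−1.71/10) = 0.6745
Friis cascade:
  F = 1.208 + (1.483 − 1)/93.33 = 1.213
NF = 10 log₁₀(1.213) = 0.84 dB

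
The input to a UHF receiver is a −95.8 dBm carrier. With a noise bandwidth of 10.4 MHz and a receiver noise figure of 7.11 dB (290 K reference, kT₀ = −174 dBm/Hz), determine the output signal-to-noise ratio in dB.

Noise floor: N = −174 + 10 log₁₀(B) + NF
10 log₁₀(1.04×10⁷) = 70.17 dB
N = −174 + 70.17 + 7.11 = −96.72 dBm
SNR = P_sig − N = −95.8 − (−96.72) = 0.92 dB → 0.9 dB

0.9 dB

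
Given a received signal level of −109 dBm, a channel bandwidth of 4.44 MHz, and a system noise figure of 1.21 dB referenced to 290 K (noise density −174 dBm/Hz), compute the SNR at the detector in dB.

Noise floor: N = −174 + 10 log₁₀(B) + NF
10 log₁₀(4.44×10⁶) = 66.47 dB
N = −174 + 66.47 + 1.21 = −106.32 dBm
SNR = P_sig − N = −109 − (−106.32) = −2.68 dB → −2.7 dB

−2.7 dB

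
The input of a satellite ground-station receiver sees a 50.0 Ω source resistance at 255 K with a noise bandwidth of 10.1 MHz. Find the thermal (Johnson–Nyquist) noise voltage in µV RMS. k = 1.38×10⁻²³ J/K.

2.67 µV

V_n = √(4kTRB)
4kTRB = 4 × 1.38×10⁻²³ × 255 × 5.00×10¹ × 1.01×10⁷ = 7.11×10⁻¹² V²
V_n = √(7.11×10⁻¹²) = 2.67×10⁻⁶ V = 2.67 µV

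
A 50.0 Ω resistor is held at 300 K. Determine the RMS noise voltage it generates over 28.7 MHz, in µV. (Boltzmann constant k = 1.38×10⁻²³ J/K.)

V_n = √(4kTRB)
4kTRB = 4 × 1.38×10⁻²³ × 300 × 5.00×10¹ × 2.87×10⁷ = 2.38×10⁻¹¹ V²
V_n = √(2.38×10⁻¹¹) = 4.87×10⁻⁶ V = 4.87 µV

4.87 µV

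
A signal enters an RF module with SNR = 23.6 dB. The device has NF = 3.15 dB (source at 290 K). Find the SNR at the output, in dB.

By definition F = SNR_in/SNR_out, so in dB: SNR_out = SNR_in − NF
SNR_out = 23.6 − 3.15 = 20.45 dB

20.45 dB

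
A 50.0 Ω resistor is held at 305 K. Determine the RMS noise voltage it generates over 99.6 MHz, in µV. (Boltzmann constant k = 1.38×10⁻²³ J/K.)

9.16 µV

V_n = √(4kTRB)
4kTRB = 4 × 1.38×10⁻²³ × 305 × 5.00×10¹ × 9.96×10⁷ = 8.38×10⁻¹¹ V²
V_n = √(8.38×10⁻¹¹) = 9.16×10⁻⁶ V = 9.16 µV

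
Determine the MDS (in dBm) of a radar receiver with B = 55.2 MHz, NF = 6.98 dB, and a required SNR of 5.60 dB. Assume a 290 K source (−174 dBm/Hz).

−84.0 dBm

Sensitivity = −174 + 10 log₁₀(B) + NF + SNR_min
= −174 + 77.42 + 6.98 + 5.60
= −84.00 dBm → −84.0 dBm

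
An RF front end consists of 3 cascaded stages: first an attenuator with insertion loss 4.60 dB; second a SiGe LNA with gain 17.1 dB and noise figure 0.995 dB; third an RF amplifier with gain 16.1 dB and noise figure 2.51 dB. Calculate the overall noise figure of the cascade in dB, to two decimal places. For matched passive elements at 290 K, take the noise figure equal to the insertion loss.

5.65 dB

Convert to linear (a loss of L dB is a gain of −L dB): F_i = 10^(NF_i/10), G_i = 10^(G_i,dB/10)
  Stage 1: F_1 = 10^(4.60/10) = 2.884, G_1 = 10^(−4.60/10) = 0.3467
  Stage 2: F_2 = 10^(0.995/10) = 1.257, G_2 = 10^(17.1/10) = 51.29
  Stage 3: F_3 = 10^(2.51/10) = 1.782, G_3 = 10^(16.1/10) = 40.74
Friis cascade:
  F = 2.884 + (1.257 − 1)/0.3467 + (1.782 − 1)/17.78 = 3.671
NF = 10 log₁₀(3.671) = 5.65 dB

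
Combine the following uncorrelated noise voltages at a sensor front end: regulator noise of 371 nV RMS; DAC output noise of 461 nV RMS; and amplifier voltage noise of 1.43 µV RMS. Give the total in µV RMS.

1.55 µV

Uncorrelated sources add in power (mean-square): V_tot = √(ΣV_i²)
V_tot = √[(3.71×10⁻⁷)² + (4.61×10⁻⁷)² + (1.43×10⁻⁶)²] = 1.55×10⁻⁶ V = 1.55 µV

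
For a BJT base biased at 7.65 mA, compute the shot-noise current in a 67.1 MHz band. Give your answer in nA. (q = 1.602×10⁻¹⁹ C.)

I_n = √(2qI·B)
2qI·B = 2 × 1.602×10⁻¹⁹ × 7.65×10⁻³ × 6.71×10⁷ = 1.64×10⁻¹³ A²
I_n = √(1.64×10⁻¹³) = 4.06×10⁻⁷ A = 406 nA

406 nA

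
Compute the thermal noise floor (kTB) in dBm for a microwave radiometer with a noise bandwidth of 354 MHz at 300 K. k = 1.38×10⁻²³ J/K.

−88.3 dBm

P_n = kTB = 1.38×10⁻²³ × 300 × 3.54×10⁸ = 1.47×10⁻¹² W
In dBm: 10 log₁₀(1.47×10⁻¹² / 10⁻³) = −88.3 dBm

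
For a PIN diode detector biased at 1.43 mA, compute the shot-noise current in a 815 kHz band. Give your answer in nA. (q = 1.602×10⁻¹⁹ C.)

I_n = √(2qI·B)
2qI·B = 2 × 1.602×10⁻¹⁹ × 1.43×10⁻³ × 8.15×10⁵ = 3.73×10⁻¹⁶ A²
I_n = √(3.73×10⁻¹⁶) = 1.93×10⁻⁸ A = 19.3 nA

19.3 nA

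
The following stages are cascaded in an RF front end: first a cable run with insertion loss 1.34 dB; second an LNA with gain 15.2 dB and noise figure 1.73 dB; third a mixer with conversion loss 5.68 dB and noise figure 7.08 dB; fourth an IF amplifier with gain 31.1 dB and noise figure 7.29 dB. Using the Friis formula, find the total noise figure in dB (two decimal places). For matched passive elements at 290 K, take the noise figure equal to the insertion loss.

Convert to linear (a loss of L dB is a gain of −L dB): F_i = 10^(NF_i/10), G_i = 10^(G_i,dB/10)
  Stage 1: F_1 = 10^(1.34/10) = 1.361, G_1 = 10^(−1.34/10) = 0.7345
  Stage 2: F_2 = 10^(1.73/10) = 1.489, G_2 = 10^(15.2/10) = 33.11
  Stage 3: F_3 = 10^(7.08/10) = 5.105, G_3 = 10^(−5.68/10) = 0.2704
  Stage 4: F_4 = 10^(7.29/10) = 5.358, G_4 = 10^(31.1/10) = 1288
Friis cascade:
  F = 1.361 + (1.489 − 1)/0.7345 + (5.105 − 1)/24.32 + (5.358 − 1)/6.577 = 2.859
NF = 10 log₁₀(2.859) = 4.56 dB

4.56 dB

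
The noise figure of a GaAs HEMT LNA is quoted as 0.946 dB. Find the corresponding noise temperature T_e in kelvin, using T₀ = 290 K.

70.6 K

F = 10^(0.946/10) = 1.24337
T_e = (F − 1)·T₀ = (1.24337 − 1) × 290 = 70.6 K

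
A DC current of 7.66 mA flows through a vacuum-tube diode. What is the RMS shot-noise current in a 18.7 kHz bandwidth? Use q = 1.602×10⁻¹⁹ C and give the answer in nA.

I_n = √(2qI·B)
2qI·B = 2 × 1.602×10⁻¹⁹ × 7.66×10⁻³ × 1.87×10⁴ = 4.59×10⁻¹⁷ A²
I_n = √(4.59×10⁻¹⁷) = 6.77×10⁻⁹ A = 6.77 nA

6.77 nA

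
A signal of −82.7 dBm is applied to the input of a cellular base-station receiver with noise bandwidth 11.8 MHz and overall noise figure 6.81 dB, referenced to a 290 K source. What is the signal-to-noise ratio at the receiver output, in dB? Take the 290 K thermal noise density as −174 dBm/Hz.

Noise floor: N = −174 + 10 log₁₀(B) + NF
10 log₁₀(1.18×10⁷) = 70.72 dB
N = −174 + 70.72 + 6.81 = −96.47 dBm
SNR = P_sig − N = −82.7 − (−96.47) = 13.77 dB → 13.8 dB

13.8 dB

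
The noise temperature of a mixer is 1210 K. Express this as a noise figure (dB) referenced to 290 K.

F = 1 + T_e/T₀ = 1 + 1210/290 = 5.17241
NF = 10 log₁₀(5.17241) = 7.14 dB

7.14 dB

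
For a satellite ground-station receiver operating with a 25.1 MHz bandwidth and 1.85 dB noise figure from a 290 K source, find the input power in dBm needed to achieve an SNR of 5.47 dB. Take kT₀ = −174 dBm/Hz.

Sensitivity = −174 + 10 log₁₀(B) + NF + SNR_min
= −174 + 74 + 1.85 + 5.47
= −92.68 dBm → −92.7 dBm

−92.7 dBm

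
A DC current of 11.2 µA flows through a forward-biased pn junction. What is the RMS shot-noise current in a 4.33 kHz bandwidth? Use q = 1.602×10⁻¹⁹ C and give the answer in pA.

125 pA

I_n = √(2qI·B)
2qI·B = 2 × 1.602×10⁻¹⁹ × 1.12×10⁻⁵ × 4.33×10³ = 1.55×10⁻²⁰ A²
I_n = √(1.55×10⁻²⁰) = 1.25×10⁻¹⁰ A = 125 pA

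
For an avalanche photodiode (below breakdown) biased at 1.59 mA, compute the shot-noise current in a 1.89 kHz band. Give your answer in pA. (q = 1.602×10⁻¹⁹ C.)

981 pA

I_n = √(2qI·B)
2qI·B = 2 × 1.602×10⁻¹⁹ × 1.59×10⁻³ × 1.89×10³ = 9.63×10⁻¹⁹ A²
I_n = √(9.63×10⁻¹⁹) = 9.81×10⁻¹⁰ A = 981 pA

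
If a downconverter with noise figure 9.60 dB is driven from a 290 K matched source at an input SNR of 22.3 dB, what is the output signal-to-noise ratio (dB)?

By definition F = SNR_in/SNR_out, so in dB: SNR_out = SNR_in − NF
SNR_out = 22.3 − 9.60 = 12.70 dB

12.70 dB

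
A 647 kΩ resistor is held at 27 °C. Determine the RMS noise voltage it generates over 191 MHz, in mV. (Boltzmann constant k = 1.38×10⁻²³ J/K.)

T = 27 °C + 273.15 = 300.15 K
V_n = √(4kTRB)
4kTRB = 4 × 1.38×10⁻²³ × 300.15 × 6.47×10⁵ × 1.91×10⁸ = 2.05×10⁻⁶ V²
V_n = √(2.05×10⁻⁶) = 1.43×10⁻³ V = 1.43 mV

1.43 mV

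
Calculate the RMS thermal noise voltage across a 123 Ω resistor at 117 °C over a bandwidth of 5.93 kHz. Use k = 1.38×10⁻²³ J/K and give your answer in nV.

T = 117 °C + 273.15 = 390.15 K
V_n = √(4kTRB)
4kTRB = 4 × 1.38×10⁻²³ × 390.15 × 1.23×10² × 5.93×10³ = 1.57×10⁻¹⁴ V²
V_n = √(1.57×10⁻¹⁴) = 1.25×10⁻⁷ V = 125 nV

125 nV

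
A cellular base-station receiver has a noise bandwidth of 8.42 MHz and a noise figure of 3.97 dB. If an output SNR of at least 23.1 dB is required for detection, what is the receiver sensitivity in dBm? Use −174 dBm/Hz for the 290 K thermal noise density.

Sensitivity = −174 + 10 log₁₀(B) + NF + SNR_min
= −174 + 69.25 + 3.97 + 23.1
= −77.68 dBm → −77.7 dBm

−77.7 dBm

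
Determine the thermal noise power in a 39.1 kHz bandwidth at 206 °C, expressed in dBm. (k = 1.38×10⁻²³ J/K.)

T = 206 °C + 273.15 = 479.15 K
P_n = kTB = 1.38×10⁻²³ × 479.15 × 3.91×10⁴ = 2.59×10⁻¹⁶ W
In dBm: 10 log₁₀(2.59×10⁻¹⁶ / 10⁻³) = −125.9 dBm

−125.9 dBm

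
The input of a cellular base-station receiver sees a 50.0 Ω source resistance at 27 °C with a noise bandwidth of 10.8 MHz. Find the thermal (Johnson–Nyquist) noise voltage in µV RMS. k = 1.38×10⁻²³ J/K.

T = 27 °C + 273.15 = 300.15 K
V_n = √(4kTRB)
4kTRB = 4 × 1.38×10⁻²³ × 300.15 × 5.00×10¹ × 1.08×10⁷ = 8.95×10⁻¹² V²
V_n = √(8.95×10⁻¹²) = 2.99×10⁻⁶ V = 2.99 µV

2.99 µV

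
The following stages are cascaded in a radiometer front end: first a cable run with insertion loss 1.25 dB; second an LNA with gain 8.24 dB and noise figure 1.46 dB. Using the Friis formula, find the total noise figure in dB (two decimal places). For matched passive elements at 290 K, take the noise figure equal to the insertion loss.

Convert to linear (a loss of L dB is a gain of −L dB): F_i = 10^(NF_i/10), G_i = 10^(G_i,dB/10)
  Stage 1: F_1 = 10^(1.25/10) = 1.334, G_1 = 10^(−1.25/10) = 0.7499
  Stage 2: F_2 = 10^(1.46/10) = 1.400, G_2 = 10^(8.24/10) = 6.668
Friis cascade:
  F = 1.334 + (1.400 − 1)/0.7499 = 1.866
NF = 10 log₁₀(1.866) = 2.71 dB

2.71 dB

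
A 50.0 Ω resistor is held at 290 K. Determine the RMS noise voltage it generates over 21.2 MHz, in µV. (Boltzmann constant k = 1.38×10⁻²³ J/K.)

4.12 µV

V_n = √(4kTRB)
4kTRB = 4 × 1.38×10⁻²³ × 290 × 5.00×10¹ × 2.12×10⁷ = 1.70×10⁻¹¹ V²
V_n = √(1.70×10⁻¹¹) = 4.12×10⁻⁶ V = 4.12 µV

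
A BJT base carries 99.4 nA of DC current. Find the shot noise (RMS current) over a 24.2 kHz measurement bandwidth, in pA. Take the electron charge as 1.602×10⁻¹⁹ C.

I_n = √(2qI·B)
2qI·B = 2 × 1.602×10⁻¹⁹ × 9.94×10⁻⁸ × 2.42×10⁴ = 7.71×10⁻²² A²
I_n = √(7.71×10⁻²²) = 2.78×10⁻¹¹ A = 27.8 pA

27.8 pA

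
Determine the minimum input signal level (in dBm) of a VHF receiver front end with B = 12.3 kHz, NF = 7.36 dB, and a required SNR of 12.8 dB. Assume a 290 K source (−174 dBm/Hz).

Sensitivity = −174 + 10 log₁₀(B) + NF + SNR_min
= −174 + 40.9 + 7.36 + 12.8
= −112.94 dBm → −112.9 dBm

−112.9 dBm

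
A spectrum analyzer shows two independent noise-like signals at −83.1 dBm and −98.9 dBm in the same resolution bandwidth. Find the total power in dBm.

−83.0 dBm

Convert to linear, add, convert back:
P₁ = 4.90×10⁻¹² W, P₂ = 1.29×10⁻¹³ W
P_tot = 5.03×10⁻¹² W → 10 log₁₀(P_tot / 10⁻³) = −83.0 dBm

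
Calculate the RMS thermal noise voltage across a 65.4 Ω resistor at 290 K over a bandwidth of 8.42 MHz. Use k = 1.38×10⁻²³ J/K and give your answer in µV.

2.97 µV

V_n = √(4kTRB)
4kTRB = 4 × 1.38×10⁻²³ × 290 × 6.54×10¹ × 8.42×10⁶ = 8.82×10⁻¹² V²
V_n = √(8.82×10⁻¹²) = 2.97×10⁻⁶ V = 2.97 µV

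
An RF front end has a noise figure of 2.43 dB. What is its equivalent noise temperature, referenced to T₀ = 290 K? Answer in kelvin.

217 K

F = 10^(2.43/10) = 1.74985
T_e = (F − 1)·T₀ = (1.74985 − 1) × 290 = 217 K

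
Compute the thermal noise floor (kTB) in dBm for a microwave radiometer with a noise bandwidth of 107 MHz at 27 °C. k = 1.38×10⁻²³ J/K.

T = 27 °C + 273.15 = 300.15 K
P_n = kTB = 1.38×10⁻²³ × 300.15 × 1.07×10⁸ = 4.43×10⁻¹³ W
In dBm: 10 log₁₀(4.43×10⁻¹³ / 10⁻³) = −93.5 dBm

−93.5 dBm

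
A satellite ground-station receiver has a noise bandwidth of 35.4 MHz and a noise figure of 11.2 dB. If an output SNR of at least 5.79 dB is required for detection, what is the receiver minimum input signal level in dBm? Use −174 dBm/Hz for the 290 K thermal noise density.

−81.5 dBm

Sensitivity = −174 + 10 log₁₀(B) + NF + SNR_min
= −174 + 75.49 + 11.2 + 5.79
= −81.52 dBm → −81.5 dBm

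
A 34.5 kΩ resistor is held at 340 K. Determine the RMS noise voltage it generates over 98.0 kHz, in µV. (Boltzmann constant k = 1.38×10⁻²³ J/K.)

7.97 µV

V_n = √(4kTRB)
4kTRB = 4 × 1.38×10⁻²³ × 340 × 3.45×10⁴ × 9.80×10⁴ = 6.35×10⁻¹¹ V²
V_n = √(6.35×10⁻¹¹) = 7.97×10⁻⁶ V = 7.97 µV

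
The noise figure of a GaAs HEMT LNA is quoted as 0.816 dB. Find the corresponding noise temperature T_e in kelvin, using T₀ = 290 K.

59.9 K

F = 10^(0.816/10) = 1.2067
T_e = (F − 1)·T₀ = (1.2067 − 1) × 290 = 59.9 K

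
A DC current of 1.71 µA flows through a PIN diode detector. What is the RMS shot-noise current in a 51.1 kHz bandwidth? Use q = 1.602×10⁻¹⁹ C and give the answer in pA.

I_n = √(2qI·B)
2qI·B = 2 × 1.602×10⁻¹⁹ × 1.71×10⁻⁶ × 5.11×10⁴ = 2.80×10⁻²⁰ A²
I_n = √(2.80×10⁻²⁰) = 1.67×10⁻¹⁰ A = 167 pA

167 pA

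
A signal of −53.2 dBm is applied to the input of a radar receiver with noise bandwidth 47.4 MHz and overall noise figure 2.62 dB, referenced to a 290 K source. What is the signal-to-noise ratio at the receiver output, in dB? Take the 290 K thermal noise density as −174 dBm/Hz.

Noise floor: N = −174 + 10 log₁₀(B) + NF
10 log₁₀(4.74×10⁷) = 76.76 dB
N = −174 + 76.76 + 2.62 = −94.62 dBm
SNR = P_sig − N = −53.2 − (−94.62) = 41.42 dB → 41.4 dB

41.4 dB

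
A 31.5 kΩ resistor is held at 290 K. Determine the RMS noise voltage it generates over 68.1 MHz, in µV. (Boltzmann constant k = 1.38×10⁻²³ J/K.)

185 µV

V_n = √(4kTRB)
4kTRB = 4 × 1.38×10⁻²³ × 290 × 3.15×10⁴ × 6.81×10⁷ = 3.43×10⁻⁸ V²
V_n = √(3.43×10⁻⁸) = 1.85×10⁻⁴ V = 185 µV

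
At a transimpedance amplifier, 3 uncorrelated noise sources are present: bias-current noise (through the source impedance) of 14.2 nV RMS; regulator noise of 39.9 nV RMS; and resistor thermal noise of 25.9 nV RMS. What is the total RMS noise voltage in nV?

49.6 nV

Uncorrelated sources add in power (mean-square): V_tot = √(ΣV_i²)
V_tot = √[(1.42×10⁻⁸)² + (3.99×10⁻⁸)² + (2.59×10⁻⁸)²] = 4.96×10⁻⁸ V = 49.6 nV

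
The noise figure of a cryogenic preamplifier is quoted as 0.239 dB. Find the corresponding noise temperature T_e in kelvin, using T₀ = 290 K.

F = 10^(0.239/10) = 1.05657
T_e = (F − 1)·T₀ = (1.05657 − 1) × 290 = 16.4 K

16.4 K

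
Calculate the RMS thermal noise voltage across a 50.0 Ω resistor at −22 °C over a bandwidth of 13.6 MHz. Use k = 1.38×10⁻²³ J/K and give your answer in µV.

T = −22 °C + 273.15 = 251.15 K
V_n = √(4kTRB)
4kTRB = 4 × 1.38×10⁻²³ × 251.15 × 5.00×10¹ × 1.36×10⁷ = 9.43×10⁻¹² V²
V_n = √(9.43×10⁻¹²) = 3.07×10⁻⁶ V = 3.07 µV

3.07 µV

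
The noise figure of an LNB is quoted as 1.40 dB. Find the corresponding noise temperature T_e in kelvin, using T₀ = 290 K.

110 K

F = 10^(1.40/10) = 1.38038
T_e = (F − 1)·T₀ = (1.38038 − 1) × 290 = 110 K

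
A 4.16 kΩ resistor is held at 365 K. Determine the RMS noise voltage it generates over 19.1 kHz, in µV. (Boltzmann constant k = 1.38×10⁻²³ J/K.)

1.27 µV

V_n = √(4kTRB)
4kTRB = 4 × 1.38×10⁻²³ × 365 × 4.16×10³ × 1.91×10⁴ = 1.60×10⁻¹² V²
V_n = √(1.60×10⁻¹²) = 1.27×10⁻⁶ V = 1.27 µV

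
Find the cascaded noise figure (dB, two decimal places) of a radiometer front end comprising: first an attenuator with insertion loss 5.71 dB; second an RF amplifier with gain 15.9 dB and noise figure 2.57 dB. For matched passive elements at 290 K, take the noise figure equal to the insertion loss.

8.28 dB

Convert to linear (a loss of L dB is a gain of −L dB): F_i = 10^(NF_i/10), G_i = 10^(G_i,dB/10)
  Stage 1: F_1 = 10^(5.71/10) = 3.724, G_1 = 10^(−5.71/10) = 0.2685
  Stage 2: F_2 = 10^(2.57/10) = 1.807, G_2 = 10^(15.9/10) = 38.90
Friis cascade:
  F = 3.724 + (1.807 − 1)/0.2685 = 6.730
NF = 10 log₁₀(6.730) = 8.28 dB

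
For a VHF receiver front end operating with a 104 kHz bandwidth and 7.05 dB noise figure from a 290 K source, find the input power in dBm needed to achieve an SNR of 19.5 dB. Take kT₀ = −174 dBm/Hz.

−97.3 dBm

Sensitivity = −174 + 10 log₁₀(B) + NF + SNR_min
= −174 + 50.17 + 7.05 + 19.5
= −97.28 dBm → −97.3 dBm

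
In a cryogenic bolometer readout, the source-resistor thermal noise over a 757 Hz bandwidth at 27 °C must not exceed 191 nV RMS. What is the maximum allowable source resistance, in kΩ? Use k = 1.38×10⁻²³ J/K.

2.91 kΩ

T = 27 °C + 273.15 = 300.15 K
Johnson–Nyquist: V_n = √(4kTRB) ⇒ R = V_n² / (4kTB)
4kTB = 4 × 1.38×10⁻²³ × 300.15 × 7.57×10² = 1.25×10⁻¹⁷
R = (1.91×10⁻⁷)² / 1.25×10⁻¹⁷ = 2.91×10³ Ω = 2.91 kΩ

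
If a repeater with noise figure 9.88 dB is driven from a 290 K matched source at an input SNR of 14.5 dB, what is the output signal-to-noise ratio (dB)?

By definition F = SNR_in/SNR_out, so in dB: SNR_out = SNR_in − NF
SNR_out = 14.5 − 9.88 = 4.62 dB

4.62 dB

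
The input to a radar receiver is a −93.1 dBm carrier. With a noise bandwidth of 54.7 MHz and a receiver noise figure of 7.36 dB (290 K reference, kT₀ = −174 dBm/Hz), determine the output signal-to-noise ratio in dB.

Noise floor: N = −174 + 10 log₁₀(B) + NF
10 log₁₀(5.47×10⁷) = 77.38 dB
N = −174 + 77.38 + 7.36 = −89.26 dBm
SNR = P_sig − N = −93.1 − (−89.26) = −3.84 dB → −3.8 dB

−3.8 dB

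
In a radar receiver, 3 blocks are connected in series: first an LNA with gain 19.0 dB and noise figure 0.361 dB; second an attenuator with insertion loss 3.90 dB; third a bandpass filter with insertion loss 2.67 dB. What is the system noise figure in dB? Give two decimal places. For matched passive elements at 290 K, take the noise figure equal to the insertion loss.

Convert to linear (a loss of L dB is a gain of −L dB): F_i = 10^(NF_i/10), G_i = 10^(G_i,dB/10)
  Stage 1: F_1 = 10^(0.361/10) = 1.087, G_1 = 10^(19.0/10) = 79.43
  Stage 2: F_2 = 10^(3.90/10) = 2.455, G_2 = 10^(−3.90/10) = 0.4074
  Stage 3: F_3 = 10^(2.67/10) = 1.849, G_3 = 10^(−2.67/10) = 0.5408
Friis cascade:
  F = 1.087 + (2.455 − 1)/79.43 + (1.849 − 1)/32.36 = 1.131
NF = 10 log₁₀(1.131) = 0.54 dB

0.54 dB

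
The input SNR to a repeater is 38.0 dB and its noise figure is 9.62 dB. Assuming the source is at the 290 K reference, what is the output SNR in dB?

28.38 dB

By definition F = SNR_in/SNR_out, so in dB: SNR_out = SNR_in − NF
SNR_out = 38.0 − 9.62 = 28.38 dB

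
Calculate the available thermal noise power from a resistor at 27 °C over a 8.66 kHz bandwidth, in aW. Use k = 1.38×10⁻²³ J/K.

T = 27 °C + 273.15 = 300.15 K
P_n = kTB = 1.38×10⁻²³ × 300.15 × 8.66×10³ = 3.59×10⁻¹⁷ W = 35.9 aW

35.9 aW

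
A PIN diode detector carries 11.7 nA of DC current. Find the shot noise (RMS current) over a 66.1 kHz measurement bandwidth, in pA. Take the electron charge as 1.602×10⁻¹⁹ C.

I_n = √(2qI·B)
2qI·B = 2 × 1.602×10⁻¹⁹ × 1.17×10⁻⁸ × 6.61×10⁴ = 2.48×10⁻²² A²
I_n = √(2.48×10⁻²²) = 1.57×10⁻¹¹ A = 15.7 pA

15.7 pA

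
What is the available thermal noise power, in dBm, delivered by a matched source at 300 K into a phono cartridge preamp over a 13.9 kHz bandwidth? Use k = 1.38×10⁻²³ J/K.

P_n = kTB = 1.38×10⁻²³ × 300 × 1.39×10⁴ = 5.75×10⁻¹⁷ W
In dBm: 10 log₁₀(5.75×10⁻¹⁷ / 10⁻³) = −132.4 dBm

−132.4 dBm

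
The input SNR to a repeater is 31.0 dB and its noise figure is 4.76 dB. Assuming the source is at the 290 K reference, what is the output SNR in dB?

26.24 dB

By definition F = SNR_in/SNR_out, so in dB: SNR_out = SNR_in − NF
SNR_out = 31.0 − 4.76 = 26.24 dB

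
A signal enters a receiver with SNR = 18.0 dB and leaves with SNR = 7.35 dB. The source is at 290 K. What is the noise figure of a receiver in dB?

NF (dB) = SNR_in(dB) − SNR_out(dB) when the source is at T₀
NF = 18.0 − 7.35 = 10.65 dB

10.65 dB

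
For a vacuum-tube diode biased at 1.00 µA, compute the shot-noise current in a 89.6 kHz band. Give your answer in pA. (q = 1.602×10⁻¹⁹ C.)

169 pA

I_n = √(2qI·B)
2qI·B = 2 × 1.602×10⁻¹⁹ × 1.00×10⁻⁶ × 8.96×10⁴ = 2.87×10⁻²⁰ A²
I_n = √(2.87×10⁻²⁰) = 1.69×10⁻¹⁰ A = 169 pA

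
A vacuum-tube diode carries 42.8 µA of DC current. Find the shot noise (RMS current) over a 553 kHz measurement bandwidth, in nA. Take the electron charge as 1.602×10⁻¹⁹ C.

I_n = √(2qI·B)
2qI·B = 2 × 1.602×10⁻¹⁹ × 4.28×10⁻⁵ × 5.53×10⁵ = 7.58×10⁻¹⁸ A²
I_n = √(7.58×10⁻¹⁸) = 2.75×10⁻⁹ A = 2.75 nA

2.75 nA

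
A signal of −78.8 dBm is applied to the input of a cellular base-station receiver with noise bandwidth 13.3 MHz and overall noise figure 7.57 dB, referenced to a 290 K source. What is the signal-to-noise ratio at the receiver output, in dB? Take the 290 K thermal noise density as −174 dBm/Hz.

16.4 dB

Noise floor: N = −174 + 10 log₁₀(B) + NF
10 log₁₀(1.33×10⁷) = 71.24 dB
N = −174 + 71.24 + 7.57 = −95.19 dBm
SNR = P_sig − N = −78.8 − (−95.19) = 16.39 dB → 16.4 dB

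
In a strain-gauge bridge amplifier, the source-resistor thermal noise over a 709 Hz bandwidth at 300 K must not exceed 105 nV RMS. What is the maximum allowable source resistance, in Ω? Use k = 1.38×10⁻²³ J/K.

939 Ω

Johnson–Nyquist: V_n = √(4kTRB) ⇒ R = V_n² / (4kTB)
4kTB = 4 × 1.38×10⁻²³ × 300 × 7.09×10² = 1.17×10⁻¹⁷
R = (1.05×10⁻⁷)² / 1.17×10⁻¹⁷ = 9.39×10² Ω = 939 Ω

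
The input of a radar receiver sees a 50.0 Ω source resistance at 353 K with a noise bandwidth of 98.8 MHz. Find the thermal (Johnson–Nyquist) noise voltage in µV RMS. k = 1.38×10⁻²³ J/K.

9.81 µV

V_n = √(4kTRB)
4kTRB = 4 × 1.38×10⁻²³ × 353 × 5.00×10¹ × 9.88×10⁷ = 9.63×10⁻¹¹ V²
V_n = √(9.63×10⁻¹¹) = 9.81×10⁻⁶ V = 9.81 µV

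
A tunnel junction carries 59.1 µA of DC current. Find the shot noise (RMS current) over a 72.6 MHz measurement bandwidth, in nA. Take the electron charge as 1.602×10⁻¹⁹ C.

37.1 nA

I_n = √(2qI·B)
2qI·B = 2 × 1.602×10⁻¹⁹ × 5.91×10⁻⁵ × 7.26×10⁷ = 1.37×10⁻¹⁵ A²
I_n = √(1.37×10⁻¹⁵) = 3.71×10⁻⁸ A = 37.1 nA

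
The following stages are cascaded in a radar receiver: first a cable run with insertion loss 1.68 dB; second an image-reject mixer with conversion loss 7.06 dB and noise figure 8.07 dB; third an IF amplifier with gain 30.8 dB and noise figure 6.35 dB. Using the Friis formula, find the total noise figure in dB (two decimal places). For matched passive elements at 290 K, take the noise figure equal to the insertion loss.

15.35 dB

Convert to linear (a loss of L dB is a gain of −L dB): F_i = 10^(NF_i/10), G_i = 10^(G_i,dB/10)
  Stage 1: F_1 = 10^(1.68/10) = 1.472, G_1 = 10^(−1.68/10) = 0.6792
  Stage 2: F_2 = 10^(8.07/10) = 6.412, G_2 = 10^(−7.06/10) = 0.1968
  Stage 3: F_3 = 10^(6.35/10) = 4.315, G_3 = 10^(30.8/10) = 1202
Friis cascade:
  F = 1.472 + (6.412 − 1)/0.6792 + (4.315 − 1)/0.1337 = 34.24
NF = 10 log₁₀(34.24) = 15.35 dB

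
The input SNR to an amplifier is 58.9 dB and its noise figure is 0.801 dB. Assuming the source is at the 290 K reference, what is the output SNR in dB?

By definition F = SNR_in/SNR_out, so in dB: SNR_out = SNR_in − NF
SNR_out = 58.9 − 0.801 = 58.099 dB

58.099 dB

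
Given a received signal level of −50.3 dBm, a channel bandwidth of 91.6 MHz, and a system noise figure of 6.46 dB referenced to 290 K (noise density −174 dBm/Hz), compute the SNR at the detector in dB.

37.6 dB

Noise floor: N = −174 + 10 log₁₀(B) + NF
10 log₁₀(9.16×10⁷) = 79.62 dB
N = −174 + 79.62 + 6.46 = −87.92 dBm
SNR = P_sig − N = −50.3 − (−87.92) = 37.62 dB → 37.6 dB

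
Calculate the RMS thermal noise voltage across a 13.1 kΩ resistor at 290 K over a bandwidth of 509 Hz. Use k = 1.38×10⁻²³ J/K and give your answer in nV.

327 nV

V_n = √(4kTRB)
4kTRB = 4 × 1.38×10⁻²³ × 290 × 1.31×10⁴ × 5.09×10² = 1.07×10⁻¹³ V²
V_n = √(1.07×10⁻¹³) = 3.27×10⁻⁷ V = 327 nV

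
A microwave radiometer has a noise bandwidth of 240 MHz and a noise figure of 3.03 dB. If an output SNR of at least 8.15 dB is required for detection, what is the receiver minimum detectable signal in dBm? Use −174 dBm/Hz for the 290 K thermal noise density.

−79.0 dBm

Sensitivity = −174 + 10 log₁₀(B) + NF + SNR_min
= −174 + 83.8 + 3.03 + 8.15
= −79.02 dBm → −79.0 dBm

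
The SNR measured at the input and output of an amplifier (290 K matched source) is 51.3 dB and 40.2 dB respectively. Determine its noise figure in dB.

11.1 dB

NF (dB) = SNR_in(dB) − SNR_out(dB) when the source is at T₀
NF = 51.3 − 40.2 = 11.1 dB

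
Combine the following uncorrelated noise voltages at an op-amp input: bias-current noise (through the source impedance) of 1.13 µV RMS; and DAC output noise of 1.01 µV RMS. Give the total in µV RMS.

Uncorrelated sources add in power (mean-square): V_tot = √(ΣV_i²)
V_tot = √[(1.13×10⁻⁶)² + (1.01×10⁻⁶)²] = 1.52×10⁻⁶ V = 1.52 µV

1.52 µV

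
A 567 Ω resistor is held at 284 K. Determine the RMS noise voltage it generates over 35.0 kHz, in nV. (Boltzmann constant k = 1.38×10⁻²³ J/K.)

558 nV

V_n = √(4kTRB)
4kTRB = 4 × 1.38×10⁻²³ × 284 × 5.67×10² × 3.50×10⁴ = 3.11×10⁻¹³ V²
V_n = √(3.11×10⁻¹³) = 5.58×10⁻⁷ V = 558 nV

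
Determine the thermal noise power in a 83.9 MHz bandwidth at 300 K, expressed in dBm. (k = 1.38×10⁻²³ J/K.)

P_n = kTB = 1.38×10⁻²³ × 300 × 8.39×10⁷ = 3.47×10⁻¹³ W
In dBm: 10 log₁₀(3.47×10⁻¹³ / 10⁻³) = −94.6 dBm

−94.6 dBm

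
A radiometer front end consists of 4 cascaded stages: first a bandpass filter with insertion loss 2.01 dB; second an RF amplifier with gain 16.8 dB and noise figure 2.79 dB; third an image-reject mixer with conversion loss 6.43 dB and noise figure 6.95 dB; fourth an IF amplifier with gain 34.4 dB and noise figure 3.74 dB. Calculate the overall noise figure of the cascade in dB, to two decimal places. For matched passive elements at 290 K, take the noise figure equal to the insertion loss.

Convert to linear (a loss of L dB is a gain of −L dB): F_i = 10^(NF_i/10), G_i = 10^(G_i,dB/10)
  Stage 1: F_1 = 10^(2.01/10) = 1.589, G_1 = 10^(−2.01/10) = 0.6295
  Stage 2: F_2 = 10^(2.79/10) = 1.901, G_2 = 10^(16.8/10) = 47.86
  Stage 3: F_3 = 10^(6.95/10) = 4.955, G_3 = 10^(−6.43/10) = 0.2275
  Stage 4: F_4 = 10^(3.74/10) = 2.366, G_4 = 10^(34.4/10) = 2754
Friis cascade:
  F = 1.589 + (1.901 − 1)/0.6295 + (4.955 − 1)/30.13 + (2.366 − 1)/6.855 = 3.350
NF = 10 log₁₀(3.350) = 5.25 dB

5.25 dB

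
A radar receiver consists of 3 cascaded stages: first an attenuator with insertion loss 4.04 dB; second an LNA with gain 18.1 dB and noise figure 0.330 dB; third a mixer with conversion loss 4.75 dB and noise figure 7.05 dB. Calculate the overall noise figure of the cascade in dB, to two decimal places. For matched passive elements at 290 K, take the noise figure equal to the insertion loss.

4.62 dB

Convert to linear (a loss of L dB is a gain of −L dB): F_i = 10^(NF_i/10), G_i = 10^(G_i,dB/10)
  Stage 1: F_1 = 10^(4.04/10) = 2.535, G_1 = 10^(−4.04/10) = 0.3945
  Stage 2: F_2 = 10^(0.330/10) = 1.079, G_2 = 10^(18.1/10) = 64.57
  Stage 3: F_3 = 10^(7.05/10) = 5.070, G_3 = 10^(−4.75/10) = 0.3350
Friis cascade:
  F = 2.535 + (1.079 − 1)/0.3945 + (5.070 − 1)/25.47 = 2.895
NF = 10 log₁₀(2.895) = 4.62 dB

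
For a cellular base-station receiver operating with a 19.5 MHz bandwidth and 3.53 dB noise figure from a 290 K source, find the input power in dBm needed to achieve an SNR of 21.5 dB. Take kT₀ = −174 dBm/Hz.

Sensitivity = −174 + 10 log₁₀(B) + NF + SNR_min
= −174 + 72.9 + 3.53 + 21.5
= −76.07 dBm → −76.1 dBm

−76.1 dBm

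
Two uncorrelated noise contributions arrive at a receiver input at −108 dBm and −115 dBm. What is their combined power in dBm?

Convert to linear, add, convert back:
P₁ = 1.58×10⁻¹⁴ W, P₂ = 3.16×10⁻¹⁵ W
P_tot = 1.90×10⁻¹⁴ W → 10 log₁₀(P_tot / 10⁻³) = −107.2 dBm

−107.2 dBm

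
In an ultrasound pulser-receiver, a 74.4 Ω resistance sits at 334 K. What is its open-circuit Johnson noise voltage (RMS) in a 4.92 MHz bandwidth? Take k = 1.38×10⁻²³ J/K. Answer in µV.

2.60 µV

V_n = √(4kTRB)
4kTRB = 4 × 1.38×10⁻²³ × 334 × 7.44×10¹ × 4.92×10⁶ = 6.75×10⁻¹² V²
V_n = √(6.75×10⁻¹²) = 2.60×10⁻⁶ V = 2.60 µV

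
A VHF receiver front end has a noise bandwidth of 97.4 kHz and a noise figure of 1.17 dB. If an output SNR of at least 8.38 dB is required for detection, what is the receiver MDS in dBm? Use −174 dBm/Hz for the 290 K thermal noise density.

−114.6 dBm

Sensitivity = −174 + 10 log₁₀(B) + NF + SNR_min
= −174 + 49.89 + 1.17 + 8.38
= −114.56 dBm → −114.6 dBm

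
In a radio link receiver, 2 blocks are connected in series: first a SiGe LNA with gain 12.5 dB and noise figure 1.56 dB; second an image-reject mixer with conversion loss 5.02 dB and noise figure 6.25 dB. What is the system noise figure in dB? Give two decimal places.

2.08 dB

Convert to linear (a loss of L dB is a gain of −L dB): F_i = 10^(NF_i/10), G_i = 10^(G_i,dB/10)
  Stage 1: F_1 = 10^(1.56/10) = 1.432, G_1 = 10^(12.5/10) = 17.78
  Stage 2: F_2 = 10^(6.25/10) = 4.217, G_2 = 10^(−5.02/10) = 0.3148
Friis cascade:
  F = 1.432 + (4.217 − 1)/17.78 = 1.613
NF = 10 log₁₀(1.613) = 2.08 dB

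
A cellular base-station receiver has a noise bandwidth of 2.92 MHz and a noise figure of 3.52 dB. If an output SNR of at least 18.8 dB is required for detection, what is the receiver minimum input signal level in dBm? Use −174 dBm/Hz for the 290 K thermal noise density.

Sensitivity = −174 + 10 log₁₀(B) + NF + SNR_min
= −174 + 64.65 + 3.52 + 18.8
= −87.03 dBm → −87.0 dBm

−87.0 dBm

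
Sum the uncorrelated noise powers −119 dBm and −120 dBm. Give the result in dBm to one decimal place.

Convert to linear, add, convert back:
P₁ = 1.26×10⁻¹⁵ W, P₂ = 1.00×10⁻¹⁵ W
P_tot = 2.26×10⁻¹⁵ W → 10 log₁₀(P_tot / 10⁻³) = −116.5 dBm

−116.5 dBm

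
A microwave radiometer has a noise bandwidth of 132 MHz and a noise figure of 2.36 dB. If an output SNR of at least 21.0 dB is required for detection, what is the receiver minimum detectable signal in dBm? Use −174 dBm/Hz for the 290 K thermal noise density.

Sensitivity = −174 + 10 log₁₀(B) + NF + SNR_min
= −174 + 81.21 + 2.36 + 21.0
= −69.43 dBm → −69.4 dBm

−69.4 dBm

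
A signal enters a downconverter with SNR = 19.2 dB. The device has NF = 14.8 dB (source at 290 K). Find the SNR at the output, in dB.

4.4 dB

By definition F = SNR_in/SNR_out, so in dB: SNR_out = SNR_in − NF
SNR_out = 19.2 − 14.8 = 4.4 dB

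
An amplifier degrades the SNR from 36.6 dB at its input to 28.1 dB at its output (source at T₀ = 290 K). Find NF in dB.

8.5 dB

NF (dB) = SNR_in(dB) − SNR_out(dB) when the source is at T₀
NF = 36.6 − 28.1 = 8.5 dB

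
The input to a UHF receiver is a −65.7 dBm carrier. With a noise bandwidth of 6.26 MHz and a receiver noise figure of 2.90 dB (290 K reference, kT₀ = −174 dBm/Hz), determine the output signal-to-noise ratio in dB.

Noise floor: N = −174 + 10 log₁₀(B) + NF
10 log₁₀(6.26×10⁶) = 67.97 dB
N = −174 + 67.97 + 2.90 = −103.13 dBm
SNR = P_sig − N = −65.7 − (−103.13) = 37.43 dB → 37.4 dB

37.4 dB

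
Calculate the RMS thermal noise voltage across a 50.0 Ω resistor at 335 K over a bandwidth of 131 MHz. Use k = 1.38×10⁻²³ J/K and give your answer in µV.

V_n = √(4kTRB)
4kTRB = 4 × 1.38×10⁻²³ × 335 × 5.00×10¹ × 1.31×10⁸ = 1.21×10⁻¹⁰ V²
V_n = √(1.21×10⁻¹⁰) = 1.10×10⁻⁵ V = 11.0 µV

11.0 µV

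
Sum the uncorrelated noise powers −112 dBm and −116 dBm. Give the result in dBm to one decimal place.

Convert to linear, add, convert back:
P₁ = 6.31×10⁻¹⁵ W, P₂ = 2.51×10⁻¹⁵ W
P_tot = 8.82×10⁻¹⁵ W → 10 log₁₀(P_tot / 10⁻³) = −110.5 dBm

−110.5 dBm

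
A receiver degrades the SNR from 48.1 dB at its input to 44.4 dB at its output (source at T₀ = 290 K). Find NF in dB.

3.7 dB

NF (dB) = SNR_in(dB) − SNR_out(dB) when the source is at T₀
NF = 48.1 − 44.4 = 3.7 dB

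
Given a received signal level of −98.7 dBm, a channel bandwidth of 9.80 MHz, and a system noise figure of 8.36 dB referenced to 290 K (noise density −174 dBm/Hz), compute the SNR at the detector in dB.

−3.0 dB

Noise floor: N = −174 + 10 log₁₀(B) + NF
10 log₁₀(9.80×10⁶) = 69.91 dB
N = −174 + 69.91 + 8.36 = −95.73 dBm
SNR = P_sig − N = −98.7 − (−95.73) = −2.97 dB → −3.0 dB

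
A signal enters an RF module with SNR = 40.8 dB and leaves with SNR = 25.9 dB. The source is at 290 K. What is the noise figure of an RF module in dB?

NF (dB) = SNR_in(dB) − SNR_out(dB) when the source is at T₀
NF = 40.8 − 25.9 = 14.9 dB

14.9 dB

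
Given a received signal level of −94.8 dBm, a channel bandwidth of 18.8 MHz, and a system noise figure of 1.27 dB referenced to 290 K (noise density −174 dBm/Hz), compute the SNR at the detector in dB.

5.2 dB

Noise floor: N = −174 + 10 log₁₀(B) + NF
10 log₁₀(1.88×10⁷) = 72.74 dB
N = −174 + 72.74 + 1.27 = −99.99 dBm
SNR = P_sig − N = −94.8 − (−99.99) = 5.19 dB → 5.2 dB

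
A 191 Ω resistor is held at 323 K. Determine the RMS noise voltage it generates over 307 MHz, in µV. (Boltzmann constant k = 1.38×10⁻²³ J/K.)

32.3 µV

V_n = √(4kTRB)
4kTRB = 4 × 1.38×10⁻²³ × 323 × 1.91×10² × 3.07×10⁸ = 1.05×10⁻⁹ V²
V_n = √(1.05×10⁻⁹) = 3.23×10⁻⁵ V = 32.3 µV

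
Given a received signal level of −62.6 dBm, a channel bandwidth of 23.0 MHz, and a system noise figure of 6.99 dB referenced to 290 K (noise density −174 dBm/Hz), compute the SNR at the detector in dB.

Noise floor: N = −174 + 10 log₁₀(B) + NF
10 log₁₀(2.30×10⁷) = 73.62 dB
N = −174 + 73.62 + 6.99 = −93.39 dBm
SNR = P_sig − N = −62.6 − (−93.39) = 30.79 dB → 30.8 dB

30.8 dB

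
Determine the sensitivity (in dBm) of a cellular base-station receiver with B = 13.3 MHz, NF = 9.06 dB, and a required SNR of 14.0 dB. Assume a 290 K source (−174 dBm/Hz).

Sensitivity = −174 + 10 log₁₀(B) + NF + SNR_min
= −174 + 71.24 + 9.06 + 14.0
= −79.70 dBm → −79.7 dBm

−79.7 dBm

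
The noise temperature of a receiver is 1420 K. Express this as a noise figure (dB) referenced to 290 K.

7.71 dB

F = 1 + T_e/T₀ = 1 + 1420/290 = 5.89655
NF = 10 log₁₀(5.89655) = 7.71 dB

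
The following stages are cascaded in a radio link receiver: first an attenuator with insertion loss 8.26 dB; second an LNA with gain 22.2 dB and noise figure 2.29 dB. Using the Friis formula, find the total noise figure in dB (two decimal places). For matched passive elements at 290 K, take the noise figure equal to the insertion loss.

10.55 dB

Convert to linear (a loss of L dB is a gain of −L dB): F_i = 10^(NF_i/10), G_i = 10^(G_i,dB/10)
  Stage 1: F_1 = 10^(8.26/10) = 6.699, G_1 = 10^(−8.26/10) = 0.1493
  Stage 2: F_2 = 10^(2.29/10) = 1.694, G_2 = 10^(22.2/10) = 166.0
Friis cascade:
  F = 6.699 + (1.694 − 1)/0.1493 = 11.35
NF = 10 log₁₀(11.35) = 10.55 dB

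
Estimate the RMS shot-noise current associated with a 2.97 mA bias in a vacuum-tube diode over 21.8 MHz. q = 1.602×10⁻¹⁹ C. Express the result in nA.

I_n = √(2qI·B)
2qI·B = 2 × 1.602×10⁻¹⁹ × 2.97×10⁻³ × 2.18×10⁷ = 2.07×10⁻¹⁴ A²
I_n = √(2.07×10⁻¹⁴) = 1.44×10⁻⁷ A = 144 nA

144 nA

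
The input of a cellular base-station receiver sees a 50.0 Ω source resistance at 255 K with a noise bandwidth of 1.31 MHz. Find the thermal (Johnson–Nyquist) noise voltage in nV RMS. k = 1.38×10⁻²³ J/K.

V_n = √(4kTRB)
4kTRB = 4 × 1.38×10⁻²³ × 255 × 5.00×10¹ × 1.31×10⁶ = 9.22×10⁻¹³ V²
V_n = √(9.22×10⁻¹³) = 9.60×10⁻⁷ V = 960 nV

960 nV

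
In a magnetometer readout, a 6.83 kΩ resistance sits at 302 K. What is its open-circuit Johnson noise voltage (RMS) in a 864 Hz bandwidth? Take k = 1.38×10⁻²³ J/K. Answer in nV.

314 nV

V_n = √(4kTRB)
4kTRB = 4 × 1.38×10⁻²³ × 302 × 6.83×10³ × 8.64×10² = 9.84×10⁻¹⁴ V²
V_n = √(9.84×10⁻¹⁴) = 3.14×10⁻⁷ V = 314 nV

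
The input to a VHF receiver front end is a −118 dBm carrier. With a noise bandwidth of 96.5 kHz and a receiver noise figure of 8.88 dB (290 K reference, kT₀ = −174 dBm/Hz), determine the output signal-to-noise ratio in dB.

Noise floor: N = −174 + 10 log₁₀(B) + NF
10 log₁₀(9.65×10⁴) = 49.85 dB
N = −174 + 49.85 + 8.88 = −115.27 dBm
SNR = P_sig − N = −118 − (−115.27) = −2.73 dB → −2.7 dB

−2.7 dB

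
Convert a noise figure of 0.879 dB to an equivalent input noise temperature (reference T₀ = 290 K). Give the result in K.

65.1 K

F = 10^(0.879/10) = 1.22433
T_e = (F − 1)·T₀ = (1.22433 − 1) × 290 = 65.1 K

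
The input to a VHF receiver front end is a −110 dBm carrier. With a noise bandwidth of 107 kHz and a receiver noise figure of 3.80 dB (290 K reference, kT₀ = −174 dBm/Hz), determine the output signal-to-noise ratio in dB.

Noise floor: N = −174 + 10 log₁₀(B) + NF
10 log₁₀(1.07×10⁵) = 50.29 dB
N = −174 + 50.29 + 3.80 = −119.91 dBm
SNR = P_sig − N = −110 − (−119.91) = 9.91 dB → 9.9 dB

9.9 dB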